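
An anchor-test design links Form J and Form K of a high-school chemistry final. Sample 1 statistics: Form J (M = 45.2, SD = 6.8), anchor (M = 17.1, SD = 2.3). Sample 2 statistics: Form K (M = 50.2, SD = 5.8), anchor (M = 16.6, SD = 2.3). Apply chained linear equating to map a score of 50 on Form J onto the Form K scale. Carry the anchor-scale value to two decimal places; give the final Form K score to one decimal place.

Form J → anchor (Sample 1): v = (2.3/6.8)(50 − 45.2) + 17.1 = 18.72
anchor → Form K (Sample 2): y = (5.8/2.3)(18.72 − 16.6) + 50.2 = 55.5

55.5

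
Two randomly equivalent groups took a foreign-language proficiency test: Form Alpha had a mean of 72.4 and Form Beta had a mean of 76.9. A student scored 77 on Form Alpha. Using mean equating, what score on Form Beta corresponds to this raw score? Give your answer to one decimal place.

81.5

Mean equating: y = x + (M_Y − M_X) = 77 + (76.9 − 72.4) = 81.5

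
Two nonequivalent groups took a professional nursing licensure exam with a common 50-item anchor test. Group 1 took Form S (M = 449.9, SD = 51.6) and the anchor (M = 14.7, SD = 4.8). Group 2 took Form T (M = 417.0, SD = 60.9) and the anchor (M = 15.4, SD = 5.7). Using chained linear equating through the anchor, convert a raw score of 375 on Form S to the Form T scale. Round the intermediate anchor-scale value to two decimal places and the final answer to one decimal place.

335.1

Form S → anchor (Group 1): v = (4.8/51.6)(375 − 449.9) + 14.7 = 7.73
anchor → Form T (Group 2): y = (60.9/5.7)(7.73 − 15.4) + 417.0 = 335.1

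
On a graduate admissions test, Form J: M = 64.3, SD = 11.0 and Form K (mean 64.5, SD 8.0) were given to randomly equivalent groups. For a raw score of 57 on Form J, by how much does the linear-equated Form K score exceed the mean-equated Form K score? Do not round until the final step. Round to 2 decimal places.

Mean-equated: 57 + (64.5 − 64.3) = 57.20
Linear-equated: (8.0/11.0)(57 − 64.3) + 64.5 = 59.191
Difference = 59.191 − 57.20 = 1.99

1.99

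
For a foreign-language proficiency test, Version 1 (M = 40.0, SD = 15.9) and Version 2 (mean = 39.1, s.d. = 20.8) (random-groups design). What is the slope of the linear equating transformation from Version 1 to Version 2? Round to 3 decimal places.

1.308

A = SD_Y / SD_X = 20.8 / 15.9 = 1.308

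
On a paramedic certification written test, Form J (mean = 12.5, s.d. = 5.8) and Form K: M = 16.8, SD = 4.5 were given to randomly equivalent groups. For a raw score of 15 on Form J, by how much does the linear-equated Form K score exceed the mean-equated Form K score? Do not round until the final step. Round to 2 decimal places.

Mean-equated: 15 + (16.8 − 12.5) = 19.30
Linear-equated: (4.5/5.8)(15 − 12.5) + 16.8 = 18.740
Difference = 18.740 − 19.30 = -0.56

-0.56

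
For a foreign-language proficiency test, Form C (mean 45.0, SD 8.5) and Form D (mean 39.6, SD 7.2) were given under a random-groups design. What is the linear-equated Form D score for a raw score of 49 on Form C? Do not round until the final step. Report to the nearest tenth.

43.0

Linear equating: y = (SD_Y/SD_X)(x − M_X) + M_Y
y = (7.2/8.5)(49 − 45.0) + 39.6
y = 0.847059 × 4.0 + 39.6 = 3.3882 + 39.6 = 43.0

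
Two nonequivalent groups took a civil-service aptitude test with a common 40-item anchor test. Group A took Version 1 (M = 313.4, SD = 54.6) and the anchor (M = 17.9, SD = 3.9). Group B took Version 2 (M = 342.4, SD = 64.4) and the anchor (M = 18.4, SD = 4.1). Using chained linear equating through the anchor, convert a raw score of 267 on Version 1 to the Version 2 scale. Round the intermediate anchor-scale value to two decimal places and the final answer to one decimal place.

Version 1 → anchor (Group A): v = (3.9/54.6)(267 − 313.4) + 17.9 = 14.59
anchor → Version 2 (Group B): y = (64.4/4.1)(14.59 − 18.4) + 342.4 = 282.6

282.6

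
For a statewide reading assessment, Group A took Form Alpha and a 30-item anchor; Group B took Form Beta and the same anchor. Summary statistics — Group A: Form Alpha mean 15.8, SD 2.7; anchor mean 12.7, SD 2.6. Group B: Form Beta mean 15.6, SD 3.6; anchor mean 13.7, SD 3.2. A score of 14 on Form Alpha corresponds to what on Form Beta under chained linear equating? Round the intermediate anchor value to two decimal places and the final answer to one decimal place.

Form Alpha → anchor (Group A): v = (2.6/2.7)(14 − 15.8) + 12.7 = 10.97
anchor → Form Beta (Group B): y = (3.6/3.2)(10.97 − 13.7) + 15.6 = 12.5

12.5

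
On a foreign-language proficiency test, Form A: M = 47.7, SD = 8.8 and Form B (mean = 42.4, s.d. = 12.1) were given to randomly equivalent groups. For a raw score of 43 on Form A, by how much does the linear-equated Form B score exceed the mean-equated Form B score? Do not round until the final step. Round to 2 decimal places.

-1.76

Mean-equated: 43 + (42.4 − 47.7) = 37.70
Linear-equated: (12.1/8.8)(43 − 47.7) + 42.4 = 35.937
Difference = 35.937 − 37.70 = -1.76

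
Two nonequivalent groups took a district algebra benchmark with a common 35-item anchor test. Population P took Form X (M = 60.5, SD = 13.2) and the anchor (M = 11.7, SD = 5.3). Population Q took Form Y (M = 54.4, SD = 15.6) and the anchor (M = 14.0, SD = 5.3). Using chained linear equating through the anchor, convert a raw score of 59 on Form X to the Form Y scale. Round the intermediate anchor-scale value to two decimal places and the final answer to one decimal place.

45.9

Form X → anchor (Population P): v = (5.3/13.2)(59 − 60.5) + 11.7 = 11.10
anchor → Form Y (Population Q): y = (15.6/5.3)(11.10 − 14.0) + 54.4 = 45.9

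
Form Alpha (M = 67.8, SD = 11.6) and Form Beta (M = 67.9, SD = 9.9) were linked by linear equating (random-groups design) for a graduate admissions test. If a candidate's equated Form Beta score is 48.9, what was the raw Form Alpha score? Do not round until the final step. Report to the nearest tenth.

Invert y = (SD_Y/SD_X)(x − M_X) + M_Y:
x = (SD_X/SD_Y)(y − M_Y) + M_X = (11.6/9.9)(48.9 − 67.9) + 67.8
x = 1.171717 × -19.000 + 67.8 = 45.5

45.5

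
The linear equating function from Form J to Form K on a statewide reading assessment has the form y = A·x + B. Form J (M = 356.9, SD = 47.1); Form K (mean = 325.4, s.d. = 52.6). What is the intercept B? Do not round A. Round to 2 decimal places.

-73.18

A = SD_Y / SD_X = 52.6 / 47.1 = 1.116773
B = M_Y − A·M_X = 325.4 − 1.116773 × 356.9 = -73.18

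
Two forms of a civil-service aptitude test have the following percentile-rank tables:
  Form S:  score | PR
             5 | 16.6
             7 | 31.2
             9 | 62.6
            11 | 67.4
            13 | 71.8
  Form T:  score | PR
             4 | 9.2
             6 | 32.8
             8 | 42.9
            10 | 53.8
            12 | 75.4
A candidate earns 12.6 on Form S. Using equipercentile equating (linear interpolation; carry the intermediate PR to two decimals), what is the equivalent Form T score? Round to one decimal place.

PR of 12.6 on Form S: 67.4 + (12.6 − 11)/(13 − 11) × (71.8 − 67.4) = 70.92
On Form T, PR 70.92 falls between score 10 (PR 53.8) and 12 (PR 75.4).
Interpolate: 10 + (70.92 − 53.8)/(75.4 − 53.8) × (12 − 10) = 11.6

11.6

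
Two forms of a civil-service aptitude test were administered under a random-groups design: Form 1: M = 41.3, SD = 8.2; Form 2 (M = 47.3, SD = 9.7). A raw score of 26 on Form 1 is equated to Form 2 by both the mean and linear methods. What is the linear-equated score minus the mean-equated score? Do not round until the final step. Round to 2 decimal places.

Mean-equated: 26 + (47.3 − 41.3) = 32.00
Linear-equated: (9.7/8.2)(26 − 41.3) + 47.3 = 29.201
Difference = 29.201 − 32.00 = -2.80

-2.80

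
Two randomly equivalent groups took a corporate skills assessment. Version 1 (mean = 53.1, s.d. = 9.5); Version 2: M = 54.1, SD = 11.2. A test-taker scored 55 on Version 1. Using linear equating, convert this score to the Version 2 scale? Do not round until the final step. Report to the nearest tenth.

Linear equating: y = (SD_Y/SD_X)(x − M_X) + M_Y
y = (11.2/9.5)(55 − 53.1) + 54.1
y = 1.178947 × 1.9 + 54.1 = 2.2400 + 54.1 = 56.3

56.3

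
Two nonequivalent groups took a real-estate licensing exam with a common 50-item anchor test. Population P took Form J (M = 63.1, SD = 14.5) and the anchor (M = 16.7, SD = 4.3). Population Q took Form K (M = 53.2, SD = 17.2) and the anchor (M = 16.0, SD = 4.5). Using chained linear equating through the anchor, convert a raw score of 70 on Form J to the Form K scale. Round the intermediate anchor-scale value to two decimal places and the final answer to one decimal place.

Form J → anchor (Population P): v = (4.3/14.5)(70 − 63.1) + 16.7 = 18.75
anchor → Form K (Population Q): y = (17.2/4.5)(18.75 − 16.0) + 53.2 = 63.7

63.7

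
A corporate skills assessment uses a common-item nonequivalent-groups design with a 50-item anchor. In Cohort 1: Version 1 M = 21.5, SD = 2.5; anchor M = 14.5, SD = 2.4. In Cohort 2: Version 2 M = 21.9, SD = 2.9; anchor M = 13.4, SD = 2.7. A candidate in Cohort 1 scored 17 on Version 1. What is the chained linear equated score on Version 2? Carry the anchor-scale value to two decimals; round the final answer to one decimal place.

Version 1 → anchor (Cohort 1): v = (2.4/2.5)(17 − 21.5) + 14.5 = 10.18
anchor → Version 2 (Cohort 2): y = (2.9/2.7)(10.18 − 13.4) + 21.9 = 18.4

18.4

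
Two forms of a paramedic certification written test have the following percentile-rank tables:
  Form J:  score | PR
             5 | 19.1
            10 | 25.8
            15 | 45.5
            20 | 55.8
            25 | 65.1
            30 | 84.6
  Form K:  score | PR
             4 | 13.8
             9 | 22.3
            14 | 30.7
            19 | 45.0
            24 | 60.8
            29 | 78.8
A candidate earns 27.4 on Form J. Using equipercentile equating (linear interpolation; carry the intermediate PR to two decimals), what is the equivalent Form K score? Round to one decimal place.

PR of 27.4 on Form J: 65.1 + (27.4 − 25)/(30 − 25) × (84.6 − 65.1) = 74.46
On Form K, PR 74.46 falls between score 24 (PR 60.8) and 29 (PR 78.8).
Interpolate: 24 + (74.46 − 60.8)/(78.8 − 60.8) × (29 − 24) = 27.8

27.8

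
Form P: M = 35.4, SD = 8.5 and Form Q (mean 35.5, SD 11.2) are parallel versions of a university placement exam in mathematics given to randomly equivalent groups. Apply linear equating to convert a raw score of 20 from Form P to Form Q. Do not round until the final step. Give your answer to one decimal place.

15.2

Linear equating: y = (SD_Y/SD_X)(x − M_X) + M_Y
y = (11.2/8.5)(20 − 35.4) + 35.5
y = 1.317647 × -15.4 + 35.5 = -20.2918 + 35.5 = 15.2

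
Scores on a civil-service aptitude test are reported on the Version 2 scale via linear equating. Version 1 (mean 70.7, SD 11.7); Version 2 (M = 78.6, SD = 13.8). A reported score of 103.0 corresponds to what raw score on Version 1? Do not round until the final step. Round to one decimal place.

91.4

Invert y = (SD_Y/SD_X)(x − M_X) + M_Y:
x = (SD_X/SD_Y)(y − M_Y) + M_X = (11.7/13.8)(103.0 − 78.6) + 70.7
x = 0.847826 × 24.400 + 70.7 = 91.4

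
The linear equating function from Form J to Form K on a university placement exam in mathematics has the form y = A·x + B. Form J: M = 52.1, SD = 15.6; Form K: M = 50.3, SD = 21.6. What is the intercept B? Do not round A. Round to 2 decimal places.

A = SD_Y / SD_X = 21.6 / 15.6 = 1.384615
B = M_Y − A·M_X = 50.3 − 1.384615 × 52.1 = -21.84

-21.84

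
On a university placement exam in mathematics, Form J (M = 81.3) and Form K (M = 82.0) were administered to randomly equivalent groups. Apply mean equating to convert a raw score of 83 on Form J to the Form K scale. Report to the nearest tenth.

Mean equating: y = x + (M_Y − M_X) = 83 + (82.0 − 81.3) = 83.7

83.7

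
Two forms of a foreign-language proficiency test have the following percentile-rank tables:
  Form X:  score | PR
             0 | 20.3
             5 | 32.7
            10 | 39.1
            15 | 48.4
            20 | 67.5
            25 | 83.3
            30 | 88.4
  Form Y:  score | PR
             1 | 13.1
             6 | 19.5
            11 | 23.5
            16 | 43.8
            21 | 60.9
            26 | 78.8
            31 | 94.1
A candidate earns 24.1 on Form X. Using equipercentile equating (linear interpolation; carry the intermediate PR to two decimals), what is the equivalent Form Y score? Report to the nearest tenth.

PR of 24.1 on Form X: 67.5 + (24.1 − 20)/(25 − 20) × (83.3 − 67.5) = 80.46
On Form Y, PR 80.46 falls between score 26 (PR 78.8) and 31 (PR 94.1).
Interpolate: 26 + (80.46 − 78.8)/(94.1 − 78.8) × (31 − 26) = 26.5

26.5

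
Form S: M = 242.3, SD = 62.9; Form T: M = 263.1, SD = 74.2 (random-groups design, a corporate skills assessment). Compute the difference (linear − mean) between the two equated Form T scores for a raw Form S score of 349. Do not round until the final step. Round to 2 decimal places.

Mean-equated: 349 + (263.1 − 242.3) = 369.80
Linear-equated: (74.2/62.9)(349 − 242.3) + 263.1 = 388.969
Difference = 388.969 − 369.80 = 19.17

19.17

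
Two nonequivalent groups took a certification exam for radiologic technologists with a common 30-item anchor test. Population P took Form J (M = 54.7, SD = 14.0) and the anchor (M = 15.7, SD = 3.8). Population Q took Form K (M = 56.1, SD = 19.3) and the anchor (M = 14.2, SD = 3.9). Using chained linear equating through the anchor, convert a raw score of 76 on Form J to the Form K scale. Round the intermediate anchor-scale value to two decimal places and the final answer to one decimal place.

92.1

Form J → anchor (Population P): v = (3.8/14.0)(76 − 54.7) + 15.7 = 21.48
anchor → Form K (Population Q): y = (19.3/3.9)(21.48 − 14.2) + 56.1 = 92.1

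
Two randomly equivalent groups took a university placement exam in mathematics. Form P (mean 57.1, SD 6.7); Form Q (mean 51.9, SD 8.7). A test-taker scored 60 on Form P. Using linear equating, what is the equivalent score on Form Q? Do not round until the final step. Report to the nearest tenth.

Linear equating: y = (SD_Y/SD_X)(x − M_X) + M_Y
y = (8.7/6.7)(60 − 57.1) + 51.9
y = 1.298507 × 2.9 + 51.9 = 3.7657 + 51.9 = 55.7

55.7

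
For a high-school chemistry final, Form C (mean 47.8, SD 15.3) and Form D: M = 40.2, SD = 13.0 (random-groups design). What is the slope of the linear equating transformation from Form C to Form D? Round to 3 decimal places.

A = SD_Y / SD_X = 13.0 / 15.3 = 0.850

0.850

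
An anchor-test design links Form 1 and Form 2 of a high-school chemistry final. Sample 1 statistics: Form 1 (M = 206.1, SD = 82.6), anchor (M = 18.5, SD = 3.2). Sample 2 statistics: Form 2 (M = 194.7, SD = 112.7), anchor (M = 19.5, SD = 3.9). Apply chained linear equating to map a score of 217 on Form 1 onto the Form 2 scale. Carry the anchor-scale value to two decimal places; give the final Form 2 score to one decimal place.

Form 1 → anchor (Sample 1): v = (3.2/82.6)(217 − 206.1) + 18.5 = 18.92
anchor → Form 2 (Sample 2): y = (112.7/3.9)(18.92 − 19.5) + 194.7 = 177.9

177.9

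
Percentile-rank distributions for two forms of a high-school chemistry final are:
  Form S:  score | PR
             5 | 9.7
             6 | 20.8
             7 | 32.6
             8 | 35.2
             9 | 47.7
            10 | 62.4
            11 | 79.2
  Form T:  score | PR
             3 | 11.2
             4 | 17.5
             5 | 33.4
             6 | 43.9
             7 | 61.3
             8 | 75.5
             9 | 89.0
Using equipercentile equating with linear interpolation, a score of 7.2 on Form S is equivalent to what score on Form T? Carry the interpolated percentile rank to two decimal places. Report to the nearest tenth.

PR of 7.2 on Form S: 32.6 + (7.2 − 7)/(8 − 7) × (35.2 − 32.6) = 33.12
On Form T, PR 33.12 falls between score 4 (PR 17.5) and 5 (PR 33.4).
Interpolate: 4 + (33.12 − 17.5)/(33.4 − 17.5) × (5 − 4) = 5.0

5.0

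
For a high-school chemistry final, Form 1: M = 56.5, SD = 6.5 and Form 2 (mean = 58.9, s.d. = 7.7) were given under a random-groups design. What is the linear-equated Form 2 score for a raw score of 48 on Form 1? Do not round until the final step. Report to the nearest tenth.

Linear equating: y = (SD_Y/SD_X)(x − M_X) + M_Y
y = (7.7/6.5)(48 − 56.5) + 58.9
y = 1.184615 × -8.5 + 58.9 = -10.0692 + 58.9 = 48.8

48.8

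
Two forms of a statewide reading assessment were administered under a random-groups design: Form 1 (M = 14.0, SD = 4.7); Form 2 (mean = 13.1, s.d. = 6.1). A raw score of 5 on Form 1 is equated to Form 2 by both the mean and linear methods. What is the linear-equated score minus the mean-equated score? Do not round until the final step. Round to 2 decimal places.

-2.68

Mean-equated: 5 + (13.1 − 14.0) = 4.10
Linear-equated: (6.1/4.7)(5 − 14.0) + 13.1 = 1.419
Difference = 1.419 − 4.10 = -2.68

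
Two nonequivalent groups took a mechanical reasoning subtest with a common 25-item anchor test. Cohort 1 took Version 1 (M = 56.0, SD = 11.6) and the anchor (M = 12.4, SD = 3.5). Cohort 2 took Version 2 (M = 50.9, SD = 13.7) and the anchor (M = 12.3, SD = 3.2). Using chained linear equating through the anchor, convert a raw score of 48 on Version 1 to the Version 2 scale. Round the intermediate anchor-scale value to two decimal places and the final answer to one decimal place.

Version 1 → anchor (Cohort 1): v = (3.5/11.6)(48 − 56.0) + 12.4 = 9.99
anchor → Version 2 (Cohort 2): y = (13.7/3.2)(9.99 − 12.3) + 50.9 = 41.0

41.0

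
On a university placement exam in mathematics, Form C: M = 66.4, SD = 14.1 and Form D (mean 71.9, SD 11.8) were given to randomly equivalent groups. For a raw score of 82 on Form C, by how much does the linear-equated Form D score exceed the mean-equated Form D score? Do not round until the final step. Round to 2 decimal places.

Mean-equated: 82 + (71.9 − 66.4) = 87.50
Linear-equated: (11.8/14.1)(82 − 66.4) + 71.9 = 84.955
Difference = 84.955 − 87.50 = -2.54

-2.54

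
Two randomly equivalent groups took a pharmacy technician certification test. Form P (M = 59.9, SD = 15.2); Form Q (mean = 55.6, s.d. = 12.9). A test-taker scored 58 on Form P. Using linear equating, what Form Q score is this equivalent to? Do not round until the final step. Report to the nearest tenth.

Linear equating: y = (SD_Y/SD_X)(x − M_X) + M_Y
y = (12.9/15.2)(58 − 59.9) + 55.6
y = 0.848684 × -1.9 + 55.6 = -1.6125 + 55.6 = 54.0

54.0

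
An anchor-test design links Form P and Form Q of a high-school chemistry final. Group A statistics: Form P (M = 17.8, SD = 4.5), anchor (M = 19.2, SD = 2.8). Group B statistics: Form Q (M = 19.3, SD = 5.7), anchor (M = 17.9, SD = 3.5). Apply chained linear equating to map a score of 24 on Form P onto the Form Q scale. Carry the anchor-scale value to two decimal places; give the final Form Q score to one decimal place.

27.7

Form P → anchor (Group A): v = (2.8/4.5)(24 − 17.8) + 19.2 = 23.06
anchor → Form Q (Group B): y = (5.7/3.5)(23.06 − 17.9) + 19.3 = 27.7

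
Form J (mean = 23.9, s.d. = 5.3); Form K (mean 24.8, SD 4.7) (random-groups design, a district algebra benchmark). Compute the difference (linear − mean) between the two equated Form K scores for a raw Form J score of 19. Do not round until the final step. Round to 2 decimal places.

0.55

Mean-equated: 19 + (24.8 − 23.9) = 19.90
Linear-equated: (4.7/5.3)(19 − 23.9) + 24.8 = 20.455
Difference = 20.455 − 19.90 = 0.55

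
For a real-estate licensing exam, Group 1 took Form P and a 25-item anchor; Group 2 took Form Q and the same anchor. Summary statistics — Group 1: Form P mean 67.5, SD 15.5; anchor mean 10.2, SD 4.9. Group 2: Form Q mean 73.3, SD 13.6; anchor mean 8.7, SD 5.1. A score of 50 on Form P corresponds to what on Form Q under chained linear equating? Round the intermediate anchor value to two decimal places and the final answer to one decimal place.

Form P → anchor (Group 1): v = (4.9/15.5)(50 − 67.5) + 10.2 = 4.67
anchor → Form Q (Group 2): y = (13.6/5.1)(4.67 − 8.7) + 73.3 = 62.6

62.6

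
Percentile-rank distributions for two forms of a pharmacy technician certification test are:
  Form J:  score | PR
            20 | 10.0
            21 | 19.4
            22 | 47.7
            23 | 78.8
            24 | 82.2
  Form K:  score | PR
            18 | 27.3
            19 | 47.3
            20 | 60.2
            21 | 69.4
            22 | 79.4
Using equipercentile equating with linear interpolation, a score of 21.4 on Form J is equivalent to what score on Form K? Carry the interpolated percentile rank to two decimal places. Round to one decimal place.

18.2

PR of 21.4 on Form J: 19.4 + (21.4 − 21)/(22 − 21) × (47.7 − 19.4) = 30.72
On Form K, PR 30.72 falls between score 18 (PR 27.3) and 19 (PR 47.3).
Interpolate: 18 + (30.72 − 27.3)/(47.3 − 27.3) × (19 − 18) = 18.2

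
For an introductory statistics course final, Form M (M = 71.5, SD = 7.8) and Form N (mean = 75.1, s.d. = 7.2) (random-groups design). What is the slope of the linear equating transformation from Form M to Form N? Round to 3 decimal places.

A = SD_Y / SD_X = 7.2 / 7.8 = 0.923

0.923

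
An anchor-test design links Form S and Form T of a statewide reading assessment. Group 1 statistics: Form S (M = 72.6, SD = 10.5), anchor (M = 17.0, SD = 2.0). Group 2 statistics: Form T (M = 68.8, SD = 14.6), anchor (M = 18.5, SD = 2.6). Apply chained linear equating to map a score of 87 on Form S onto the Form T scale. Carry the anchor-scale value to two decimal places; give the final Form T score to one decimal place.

75.8

Form S → anchor (Group 1): v = (2.0/10.5)(87 − 72.6) + 17.0 = 19.74
anchor → Form T (Group 2): y = (14.6/2.6)(19.74 − 18.5) + 68.8 = 75.8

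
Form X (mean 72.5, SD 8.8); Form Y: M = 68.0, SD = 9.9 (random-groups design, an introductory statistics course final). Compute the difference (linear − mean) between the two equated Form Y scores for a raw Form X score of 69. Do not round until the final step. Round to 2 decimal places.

Mean-equated: 69 + (68.0 − 72.5) = 64.50
Linear-equated: (9.9/8.8)(69 − 72.5) + 68.0 = 64.062
Difference = 64.062 − 64.50 = -0.44

-0.44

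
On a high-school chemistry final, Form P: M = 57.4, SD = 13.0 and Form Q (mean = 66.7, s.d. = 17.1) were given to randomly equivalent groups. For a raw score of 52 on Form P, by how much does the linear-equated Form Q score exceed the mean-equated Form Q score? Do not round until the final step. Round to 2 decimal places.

Mean-equated: 52 + (66.7 − 57.4) = 61.30
Linear-equated: (17.1/13.0)(52 − 57.4) + 66.7 = 59.597
Difference = 59.597 − 61.30 = -1.70

-1.70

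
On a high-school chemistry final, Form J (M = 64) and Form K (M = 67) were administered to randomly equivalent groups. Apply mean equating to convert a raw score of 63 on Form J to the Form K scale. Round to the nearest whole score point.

66

Mean equating: y = x + (M_Y − M_X) = 63 + (67 − 64) = 66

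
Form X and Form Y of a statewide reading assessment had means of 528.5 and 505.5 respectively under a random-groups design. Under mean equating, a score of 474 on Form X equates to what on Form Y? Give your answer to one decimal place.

451.0

Mean equating: y = x + (M_Y − M_X) = 474 + (505.5 − 528.5) = 451.0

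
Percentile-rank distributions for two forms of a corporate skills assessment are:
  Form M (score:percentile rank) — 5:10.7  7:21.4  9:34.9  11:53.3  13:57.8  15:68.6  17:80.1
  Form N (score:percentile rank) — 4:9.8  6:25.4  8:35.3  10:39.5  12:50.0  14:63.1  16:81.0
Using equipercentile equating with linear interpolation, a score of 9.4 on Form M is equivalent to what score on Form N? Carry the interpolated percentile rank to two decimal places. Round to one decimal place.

9.6

PR of 9.4 on Form M: 34.9 + (9.4 − 9)/(11 − 9) × (53.3 − 34.9) = 38.58
On Form N, PR 38.58 falls between score 8 (PR 35.3) and 10 (PR 39.5).
Interpolate: 8 + (38.58 − 35.3)/(39.5 − 35.3) × (10 − 8) = 9.6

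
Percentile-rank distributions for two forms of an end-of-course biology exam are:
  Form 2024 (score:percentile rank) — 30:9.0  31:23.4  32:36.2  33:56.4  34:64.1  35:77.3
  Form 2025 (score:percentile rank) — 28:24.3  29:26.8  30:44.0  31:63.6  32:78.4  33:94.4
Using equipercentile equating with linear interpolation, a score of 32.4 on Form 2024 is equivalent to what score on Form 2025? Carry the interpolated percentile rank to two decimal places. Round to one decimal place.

PR of 32.4 on Form 2024: 36.2 + (32.4 − 32)/(33 − 32) × (56.4 − 36.2) = 44.28
On Form 2025, PR 44.28 falls between score 30 (PR 44.0) and 31 (PR 63.6).
Interpolate: 30 + (44.28 − 44.0)/(63.6 − 44.0) × (31 − 30) = 30.0

30.0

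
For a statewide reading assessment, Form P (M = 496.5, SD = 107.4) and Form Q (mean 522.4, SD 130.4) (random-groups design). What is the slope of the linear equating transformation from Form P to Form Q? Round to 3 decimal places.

1.214

A = SD_Y / SD_X = 130.4 / 107.4 = 1.214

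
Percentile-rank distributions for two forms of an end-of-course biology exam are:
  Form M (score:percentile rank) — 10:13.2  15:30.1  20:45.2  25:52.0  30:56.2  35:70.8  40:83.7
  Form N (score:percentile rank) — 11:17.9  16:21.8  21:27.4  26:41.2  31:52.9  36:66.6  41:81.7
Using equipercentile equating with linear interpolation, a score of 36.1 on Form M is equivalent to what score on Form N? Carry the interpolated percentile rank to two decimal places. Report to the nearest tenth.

38.3

PR of 36.1 on Form M: 70.8 + (36.1 − 35)/(40 − 35) × (83.7 − 70.8) = 73.64
On Form N, PR 73.64 falls between score 36 (PR 66.6) and 41 (PR 81.7).
Interpolate: 36 + (73.64 − 66.6)/(81.7 − 66.6) × (41 − 36) = 38.3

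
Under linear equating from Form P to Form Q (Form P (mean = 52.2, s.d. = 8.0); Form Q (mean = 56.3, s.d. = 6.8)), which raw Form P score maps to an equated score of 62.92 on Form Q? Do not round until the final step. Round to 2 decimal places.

59.99

Invert y = (SD_Y/SD_X)(x − M_X) + M_Y:
x = (SD_X/SD_Y)(y − M_Y) + M_X = (8.0/6.8)(62.92 − 56.3) + 52.2
x = 1.176471 × 6.620 + 52.2 = 59.99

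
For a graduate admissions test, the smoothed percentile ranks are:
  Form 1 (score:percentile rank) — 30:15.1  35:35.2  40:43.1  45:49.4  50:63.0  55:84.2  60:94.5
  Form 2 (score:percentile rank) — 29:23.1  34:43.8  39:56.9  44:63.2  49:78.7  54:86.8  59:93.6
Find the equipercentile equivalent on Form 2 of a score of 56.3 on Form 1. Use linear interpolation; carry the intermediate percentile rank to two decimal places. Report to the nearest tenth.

54.1

PR of 56.3 on Form 1: 84.2 + (56.3 − 55)/(60 − 55) × (94.5 − 84.2) = 86.88
On Form 2, PR 86.88 falls between score 54 (PR 86.8) and 59 (PR 93.6).
Interpolate: 54 + (86.88 − 86.8)/(93.6 − 86.8) × (59 − 54) = 54.1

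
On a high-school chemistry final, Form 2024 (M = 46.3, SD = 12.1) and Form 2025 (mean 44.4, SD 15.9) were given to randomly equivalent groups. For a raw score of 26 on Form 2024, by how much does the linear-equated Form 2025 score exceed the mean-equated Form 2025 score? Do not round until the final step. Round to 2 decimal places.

-6.38

Mean-equated: 26 + (44.4 − 46.3) = 24.10
Linear-equated: (15.9/12.1)(26 − 46.3) + 44.4 = 17.725
Difference = 17.725 − 24.10 = -6.38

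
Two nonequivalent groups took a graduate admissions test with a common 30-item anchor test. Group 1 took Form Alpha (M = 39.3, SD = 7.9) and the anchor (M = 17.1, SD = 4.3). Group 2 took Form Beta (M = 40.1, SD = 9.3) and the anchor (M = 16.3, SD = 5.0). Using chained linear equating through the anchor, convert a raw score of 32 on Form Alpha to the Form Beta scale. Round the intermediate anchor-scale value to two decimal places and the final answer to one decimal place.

34.2

Form Alpha → anchor (Group 1): v = (4.3/7.9)(32 − 39.3) + 17.1 = 13.13
anchor → Form Beta (Group 2): y = (9.3/5.0)(13.13 − 16.3) + 40.1 = 34.2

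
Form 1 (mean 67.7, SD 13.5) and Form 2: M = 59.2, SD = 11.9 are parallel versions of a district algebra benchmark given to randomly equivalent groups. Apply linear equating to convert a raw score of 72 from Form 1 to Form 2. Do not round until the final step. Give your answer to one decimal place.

63.0

Linear equating: y = (SD_Y/SD_X)(x − M_X) + M_Y
y = (11.9/13.5)(72 − 67.7) + 59.2
y = 0.881481 × 4.3 + 59.2 = 3.7904 + 59.2 = 63.0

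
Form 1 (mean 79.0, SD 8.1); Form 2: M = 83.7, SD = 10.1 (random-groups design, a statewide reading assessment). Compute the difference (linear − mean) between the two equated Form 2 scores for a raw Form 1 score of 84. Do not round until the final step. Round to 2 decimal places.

Mean-equated: 84 + (83.7 − 79.0) = 88.70
Linear-equated: (10.1/8.1)(84 − 79.0) + 83.7 = 89.935
Difference = 89.935 − 88.70 = 1.23

1.23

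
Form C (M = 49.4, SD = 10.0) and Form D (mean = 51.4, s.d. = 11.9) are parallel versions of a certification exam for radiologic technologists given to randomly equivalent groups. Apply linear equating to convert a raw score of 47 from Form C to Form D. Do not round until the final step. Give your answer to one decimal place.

48.5

Linear equating: y = (SD_Y/SD_X)(x − M_X) + M_Y
y = (11.9/10.0)(47 − 49.4) + 51.4
y = 1.190000 × -2.4 + 51.4 = -2.8560 + 51.4 = 48.5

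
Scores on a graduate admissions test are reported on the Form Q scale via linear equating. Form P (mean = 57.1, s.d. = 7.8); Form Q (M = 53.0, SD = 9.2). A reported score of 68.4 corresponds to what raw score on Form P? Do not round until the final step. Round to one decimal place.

70.2

Invert y = (SD_Y/SD_X)(x − M_X) + M_Y:
x = (SD_X/SD_Y)(y − M_Y) + M_X = (7.8/9.2)(68.4 − 53.0) + 57.1
x = 0.847826 × 15.400 + 57.1 = 70.2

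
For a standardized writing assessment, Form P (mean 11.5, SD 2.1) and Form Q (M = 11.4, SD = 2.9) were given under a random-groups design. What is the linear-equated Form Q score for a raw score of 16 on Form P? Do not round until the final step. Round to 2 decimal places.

17.61

Linear equating: y = (SD_Y/SD_X)(x − M_X) + M_Y
y = (2.9/2.1)(16 − 11.5) + 11.4
y = 1.380952 × 4.5 + 11.4 = 6.2143 + 11.4 = 17.61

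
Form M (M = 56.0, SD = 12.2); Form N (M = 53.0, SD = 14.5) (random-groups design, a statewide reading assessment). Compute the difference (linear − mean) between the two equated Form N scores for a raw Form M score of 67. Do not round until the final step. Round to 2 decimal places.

2.07

Mean-equated: 67 + (53.0 − 56.0) = 64.00
Linear-equated: (14.5/12.2)(67 − 56.0) + 53.0 = 66.074
Difference = 66.074 − 64.00 = 2.07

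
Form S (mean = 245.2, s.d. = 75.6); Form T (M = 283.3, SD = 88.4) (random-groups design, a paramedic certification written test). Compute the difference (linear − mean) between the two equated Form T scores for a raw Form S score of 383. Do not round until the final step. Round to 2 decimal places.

Mean-equated: 383 + (283.3 − 245.2) = 421.10
Linear-equated: (88.4/75.6)(383 − 245.2) + 283.3 = 444.431
Difference = 444.431 − 421.10 = 23.33

23.33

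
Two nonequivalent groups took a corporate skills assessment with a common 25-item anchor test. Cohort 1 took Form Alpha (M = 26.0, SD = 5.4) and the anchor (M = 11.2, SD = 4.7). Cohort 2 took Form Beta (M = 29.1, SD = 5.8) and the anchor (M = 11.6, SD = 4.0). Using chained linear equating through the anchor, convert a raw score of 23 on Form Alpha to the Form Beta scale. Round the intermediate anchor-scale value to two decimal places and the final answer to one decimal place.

Form Alpha → anchor (Cohort 1): v = (4.7/5.4)(23 − 26.0) + 11.2 = 8.59
anchor → Form Beta (Cohort 2): y = (5.8/4.0)(8.59 − 11.6) + 29.1 = 24.7

24.7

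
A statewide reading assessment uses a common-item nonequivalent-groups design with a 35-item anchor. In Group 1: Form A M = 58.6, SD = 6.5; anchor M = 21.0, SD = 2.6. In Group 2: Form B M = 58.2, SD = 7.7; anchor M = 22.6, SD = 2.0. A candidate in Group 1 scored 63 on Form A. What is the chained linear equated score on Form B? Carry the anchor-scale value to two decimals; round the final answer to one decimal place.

Form A → anchor (Group 1): v = (2.6/6.5)(63 − 58.6) + 21.0 = 22.76
anchor → Form B (Group 2): y = (7.7/2.0)(22.76 − 22.6) + 58.2 = 58.8

58.8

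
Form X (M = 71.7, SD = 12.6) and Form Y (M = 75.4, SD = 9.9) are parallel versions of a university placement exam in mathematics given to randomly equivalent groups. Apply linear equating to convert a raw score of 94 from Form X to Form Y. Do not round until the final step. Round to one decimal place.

92.9

Linear equating: y = (SD_Y/SD_X)(x − M_X) + M_Y
y = (9.9/12.6)(94 − 71.7) + 75.4
y = 0.785714 × 22.3 + 75.4 = 17.5214 + 75.4 = 92.9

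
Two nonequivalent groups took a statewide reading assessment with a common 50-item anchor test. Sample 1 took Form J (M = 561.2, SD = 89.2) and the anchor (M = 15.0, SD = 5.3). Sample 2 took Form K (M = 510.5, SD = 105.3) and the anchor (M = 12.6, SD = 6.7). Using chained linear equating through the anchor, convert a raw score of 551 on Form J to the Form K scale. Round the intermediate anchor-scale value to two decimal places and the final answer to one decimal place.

538.6

Form J → anchor (Sample 1): v = (5.3/89.2)(551 − 561.2) + 15.0 = 14.39
anchor → Form K (Sample 2): y = (105.3/6.7)(14.39 − 12.6) + 510.5 = 538.6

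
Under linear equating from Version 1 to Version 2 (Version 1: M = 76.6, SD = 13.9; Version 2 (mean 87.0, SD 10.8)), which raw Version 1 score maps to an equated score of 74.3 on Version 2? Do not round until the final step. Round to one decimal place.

60.3

Invert y = (SD_Y/SD_X)(x − M_X) + M_Y:
x = (SD_X/SD_Y)(y − M_Y) + M_X = (13.9/10.8)(74.3 − 87.0) + 76.6
x = 1.287037 × -12.700 + 76.6 = 60.3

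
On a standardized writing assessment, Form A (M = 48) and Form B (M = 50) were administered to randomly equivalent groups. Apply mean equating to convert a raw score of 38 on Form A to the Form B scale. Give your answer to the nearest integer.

40

Mean equating: y = x + (M_Y − M_X) = 38 + (50 − 48) = 40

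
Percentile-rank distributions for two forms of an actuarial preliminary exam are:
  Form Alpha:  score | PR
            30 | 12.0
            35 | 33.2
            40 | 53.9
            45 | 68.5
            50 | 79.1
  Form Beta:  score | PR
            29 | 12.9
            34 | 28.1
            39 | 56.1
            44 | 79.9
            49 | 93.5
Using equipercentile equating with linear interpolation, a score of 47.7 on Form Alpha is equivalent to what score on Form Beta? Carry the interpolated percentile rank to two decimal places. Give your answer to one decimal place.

PR of 47.7 on Form Alpha: 68.5 + (47.7 − 45)/(50 − 45) × (79.1 − 68.5) = 74.22
On Form Beta, PR 74.22 falls between score 39 (PR 56.1) and 44 (PR 79.9).
Interpolate: 39 + (74.22 − 56.1)/(79.9 − 56.1) × (44 − 39) = 42.8

42.8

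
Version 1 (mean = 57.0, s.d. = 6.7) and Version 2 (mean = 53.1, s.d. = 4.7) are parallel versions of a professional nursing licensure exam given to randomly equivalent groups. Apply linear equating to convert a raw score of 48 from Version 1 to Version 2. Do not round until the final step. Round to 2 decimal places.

46.79

Linear equating: y = (SD_Y/SD_X)(x − M_X) + M_Y
y = (4.7/6.7)(48 − 57.0) + 53.1
y = 0.701493 × -9.0 + 53.1 = -6.3134 + 53.1 = 46.79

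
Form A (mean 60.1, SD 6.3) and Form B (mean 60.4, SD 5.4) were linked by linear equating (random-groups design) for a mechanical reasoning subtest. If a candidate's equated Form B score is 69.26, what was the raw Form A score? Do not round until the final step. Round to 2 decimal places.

70.44

Invert y = (SD_Y/SD_X)(x − M_X) + M_Y:
x = (SD_X/SD_Y)(y − M_Y) + M_X = (6.3/5.4)(69.26 − 60.4) + 60.1
x = 1.166667 × 8.860 + 60.1 = 70.44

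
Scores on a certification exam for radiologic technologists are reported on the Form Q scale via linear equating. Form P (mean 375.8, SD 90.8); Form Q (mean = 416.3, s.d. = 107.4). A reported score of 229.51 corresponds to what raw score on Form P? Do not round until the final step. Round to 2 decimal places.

Invert y = (SD_Y/SD_X)(x − M_X) + M_Y:
x = (SD_X/SD_Y)(y − M_Y) + M_X = (90.8/107.4)(229.51 − 416.3) + 375.8
x = 0.845438 × -186.790 + 375.8 = 217.88

217.88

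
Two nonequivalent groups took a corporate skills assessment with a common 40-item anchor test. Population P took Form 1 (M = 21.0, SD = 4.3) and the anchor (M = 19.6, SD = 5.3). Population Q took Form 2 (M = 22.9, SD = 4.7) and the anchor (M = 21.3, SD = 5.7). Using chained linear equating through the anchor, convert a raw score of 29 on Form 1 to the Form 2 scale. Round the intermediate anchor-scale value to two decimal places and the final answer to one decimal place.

29.6

Form 1 → anchor (Population P): v = (5.3/4.3)(29 − 21.0) + 19.6 = 29.46
anchor → Form 2 (Population Q): y = (4.7/5.7)(29.46 − 21.3) + 22.9 = 29.6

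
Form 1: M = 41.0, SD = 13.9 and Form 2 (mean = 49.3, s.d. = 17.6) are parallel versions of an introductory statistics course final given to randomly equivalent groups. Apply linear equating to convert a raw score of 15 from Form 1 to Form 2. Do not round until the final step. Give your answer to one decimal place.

Linear equating: y = (SD_Y/SD_X)(x − M_X) + M_Y
y = (17.6/13.9)(15 − 41.0) + 49.3
y = 1.266187 × -26.0 + 49.3 = -32.9209 + 49.3 = 16.4

16.4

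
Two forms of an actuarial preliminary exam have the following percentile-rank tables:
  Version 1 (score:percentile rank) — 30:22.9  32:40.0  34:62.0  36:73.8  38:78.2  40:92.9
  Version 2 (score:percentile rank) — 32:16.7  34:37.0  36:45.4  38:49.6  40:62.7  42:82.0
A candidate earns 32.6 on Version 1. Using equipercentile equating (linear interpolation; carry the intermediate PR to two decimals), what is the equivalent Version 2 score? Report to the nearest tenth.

36.6

PR of 32.6 on Version 1: 40.0 + (32.6 − 32)/(34 − 32) × (62.0 − 40.0) = 46.60
On Version 2, PR 46.60 falls between score 36 (PR 45.4) and 38 (PR 49.6).
Interpolate: 36 + (46.60 − 45.4)/(49.6 − 45.4) × (38 − 36) = 36.6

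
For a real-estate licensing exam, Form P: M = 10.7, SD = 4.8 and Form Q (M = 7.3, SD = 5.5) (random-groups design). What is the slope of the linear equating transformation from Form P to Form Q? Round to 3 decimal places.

A = SD_Y / SD_X = 5.5 / 4.8 = 1.146

1.146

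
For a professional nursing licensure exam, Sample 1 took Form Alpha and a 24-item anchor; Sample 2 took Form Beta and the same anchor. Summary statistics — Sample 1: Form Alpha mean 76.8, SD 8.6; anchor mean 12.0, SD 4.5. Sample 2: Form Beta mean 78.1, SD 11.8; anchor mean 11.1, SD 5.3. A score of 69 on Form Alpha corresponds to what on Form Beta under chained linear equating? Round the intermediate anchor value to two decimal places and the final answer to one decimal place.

71.0

Form Alpha → anchor (Sample 1): v = (4.5/8.6)(69 − 76.8) + 12.0 = 7.92
anchor → Form Beta (Sample 2): y = (11.8/5.3)(7.92 − 11.1) + 78.1 = 71.0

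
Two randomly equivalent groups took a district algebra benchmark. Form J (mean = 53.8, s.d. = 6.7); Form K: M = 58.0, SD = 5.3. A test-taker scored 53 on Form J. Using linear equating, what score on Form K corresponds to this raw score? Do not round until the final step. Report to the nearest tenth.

Linear equating: y = (SD_Y/SD_X)(x − M_X) + M_Y
y = (5.3/6.7)(53 − 53.8) + 58.0
y = 0.791045 × -0.8 + 58.0 = -0.6328 + 58.0 = 57.4

57.4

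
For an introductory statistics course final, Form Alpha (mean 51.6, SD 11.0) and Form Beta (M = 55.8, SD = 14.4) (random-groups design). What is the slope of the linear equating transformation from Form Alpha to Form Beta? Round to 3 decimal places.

1.309

A = SD_Y / SD_X = 14.4 / 11.0 = 1.309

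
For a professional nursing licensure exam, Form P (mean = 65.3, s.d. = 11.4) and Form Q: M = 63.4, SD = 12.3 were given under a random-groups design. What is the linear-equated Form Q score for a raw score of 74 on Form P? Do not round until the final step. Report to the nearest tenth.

Linear equating: y = (SD_Y/SD_X)(x − M_X) + M_Y
y = (12.3/11.4)(74 − 65.3) + 63.4
y = 1.078947 × 8.7 + 63.4 = 9.3868 + 63.4 = 72.8

72.8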